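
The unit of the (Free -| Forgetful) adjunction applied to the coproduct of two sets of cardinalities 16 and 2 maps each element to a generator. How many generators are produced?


The unit eta_X: X -> U(F(X)) of the Free-Forgetful adjunction
maps each element of X to a generator of F(X). For X = S + T (disjoint
union in Set), |S + T| = |S| + |T|.
Total mappings = 16 + 2 = 18.

18


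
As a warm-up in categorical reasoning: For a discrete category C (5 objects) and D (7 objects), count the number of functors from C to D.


A functor from a discrete category C to D is determined by
where each object maps. Each of the 5 objects of C can map
to any of the 7 objects of D independently.
Number of functors = 7^5 = 16807

16807


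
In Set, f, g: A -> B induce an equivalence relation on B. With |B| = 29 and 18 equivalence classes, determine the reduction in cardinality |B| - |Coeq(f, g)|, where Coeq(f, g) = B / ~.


The coequalizer Coeq(f, g) = B / ~ has one element per equivalence class.
|B| = 29, |Coeq(f, g)| = 18.
|B| - |Coeq(f, g)| = 29 - 18 = 11.

11


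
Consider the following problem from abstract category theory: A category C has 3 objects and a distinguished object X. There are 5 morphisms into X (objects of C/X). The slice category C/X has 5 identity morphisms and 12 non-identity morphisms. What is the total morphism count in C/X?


In the slice category C/X, objects are morphisms to X.
Identity morphisms: 5 (one per object of C/X).
Non-identity morphisms: 12.
Total = 5 + 12 = 17

17


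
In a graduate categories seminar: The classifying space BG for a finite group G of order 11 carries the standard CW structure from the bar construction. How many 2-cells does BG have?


In the bar-construction CW model of BG, the n-cells are indexed by
n-tuples [g_1|...|g_n] of non-identity elements of G (degenerate
simplices with some g_i = e do not contribute cells), so there are
(|G| - 1)^n n-cells.
For dim = 2 with |G| = 11:
cells = (11 - 1)^2 = 10^2 = 100

100


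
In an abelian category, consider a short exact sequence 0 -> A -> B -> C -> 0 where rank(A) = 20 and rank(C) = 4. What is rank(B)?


For a short exact sequence 0 -> A -> B -> C -> 0,
rank is additive: rank(B) = rank(A) + rank(C).
rank(B) = 20 + 4 = 24

24


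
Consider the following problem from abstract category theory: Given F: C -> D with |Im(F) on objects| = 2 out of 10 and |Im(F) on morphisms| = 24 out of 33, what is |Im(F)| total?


The image of F consists of distinct objects and distinct morphisms.
|Im(F)| on objects = 2
|Im(F)| on morphisms = 24
Total image cardinality = 2 + 24 = 26

26


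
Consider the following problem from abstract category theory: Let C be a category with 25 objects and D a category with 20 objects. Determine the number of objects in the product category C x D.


The product category C x D has objects that are pairs (c, d).
Number of pairs = |Ob(C)| * |Ob(D)| = 25 * 20 = 500

500


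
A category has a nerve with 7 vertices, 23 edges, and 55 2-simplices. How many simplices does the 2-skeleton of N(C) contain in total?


The 2-skeleton of the nerve N(C) consists of simplices in dimensions 0, 1, 2:
  |N(C)_0| = 7 (objects)
  |N(C)_1| = 23 (morphisms)
  |N(C)_2| = 55 (composable pairs)
Total = 7 + 23 + 55 = 85

85


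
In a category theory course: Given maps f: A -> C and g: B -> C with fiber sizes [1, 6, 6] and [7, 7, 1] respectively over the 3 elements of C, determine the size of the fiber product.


The pullback A x_C B consists of pairs (a, b) with f(a) = g(b).
For each element c in C, the fiber product has |f^-1(c)| * |g^-1(c)| elements.
Summing over C: 1 * 7 + 6 * 7 + 6 * 1
= 7 + 42 + 6 = 55

55


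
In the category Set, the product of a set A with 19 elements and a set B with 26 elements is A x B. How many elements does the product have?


In Set, the product A x B is the Cartesian product.
By the universal property, |A x B| = |A| * |B|.
|A x B| = 19 * 26 = 494

494


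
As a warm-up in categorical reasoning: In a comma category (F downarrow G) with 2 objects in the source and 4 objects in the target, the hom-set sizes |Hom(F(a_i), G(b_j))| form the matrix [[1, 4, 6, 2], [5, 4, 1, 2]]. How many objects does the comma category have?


Objects of (F downarrow G) are triples (a, b, h: F(a)->G(b)).
The count equals the sum of all entries in the hom-matrix.
sum(row 0) = 13
sum(row 1) = 12
Grand total = 25

25


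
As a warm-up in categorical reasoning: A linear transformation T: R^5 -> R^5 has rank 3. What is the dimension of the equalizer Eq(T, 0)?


The equalizer of f and the zero map is ker(f).
By the rank-nullity theorem: dim(ker(f)) = dim(domain) - rank(f).
dim(ker(f)) = 5 - 3 = 2

2


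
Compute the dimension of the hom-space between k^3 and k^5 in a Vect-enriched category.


In Vect-enriched categories, Hom(k^n, k^m) is the space of m x n matrices.
dim(Hom(k^3, k^5)) = 5 * 3 = 15

15


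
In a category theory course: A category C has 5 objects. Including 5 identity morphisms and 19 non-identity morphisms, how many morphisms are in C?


Each object has an identity morphism, giving 5 identities.
Adding the 19 non-identity morphisms:
Total = 5 + 19 = 24

24


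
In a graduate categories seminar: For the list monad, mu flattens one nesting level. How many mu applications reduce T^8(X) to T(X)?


Each application of mu: T^2 -> T removes one layer of nesting.
Starting at depth 8 (i.e., T^8(X)), we need to reach T(X).
Number of mu applications = 8 - 1 = 7

7


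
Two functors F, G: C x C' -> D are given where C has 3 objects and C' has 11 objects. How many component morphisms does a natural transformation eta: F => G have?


A natural transformation eta: F => G assigns one component morphism per
object of the domain category.
The domain is the product category C x C', so
|Ob(C x C')| = |Ob(C)| * |Ob(C')| = 3 * 11 = 33.
Therefore eta has 33 component morphisms.

33


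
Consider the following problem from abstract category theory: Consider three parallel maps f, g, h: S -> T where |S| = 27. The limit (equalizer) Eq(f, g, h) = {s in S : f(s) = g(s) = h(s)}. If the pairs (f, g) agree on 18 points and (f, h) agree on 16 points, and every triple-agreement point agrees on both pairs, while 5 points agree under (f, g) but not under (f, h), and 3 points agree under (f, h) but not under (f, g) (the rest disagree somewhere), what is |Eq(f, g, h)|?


Eq(f, g, h) is the triple-agreement set: points in S where all three
maps take the same value. Using inclusion-exclusion on the pairwise data:
Pair (f, g) agrees on 18 points; pair (f, h) on 16 points.
Points agreeing under (f, g) but not (f, h) = 5; under (f, h) but not (f, g) = 3.
Triple-agreement = agreement-in-(f, g) minus points that agree under (f, g) but not (f, h):
|Eq(f, g, h)| = 18 - 5 = 13
(cross-check via (f, h): 16 - 3 = 13.)

13


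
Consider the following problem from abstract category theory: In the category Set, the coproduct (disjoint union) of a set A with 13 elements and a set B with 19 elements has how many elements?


In Set, the coproduct A + B is the disjoint union.
|A + B| = |A| + |B| = 13 + 19 = 32

32


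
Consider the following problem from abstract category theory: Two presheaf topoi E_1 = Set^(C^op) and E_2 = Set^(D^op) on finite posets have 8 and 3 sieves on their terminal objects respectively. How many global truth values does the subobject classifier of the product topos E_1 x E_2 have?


In a product of presheaf topoi E_1 x E_2, the subobject classifier
is Omega = Omega_1 x Omega_2 (componentwise), so
|Omega(top)| = |Omega_1(top_1)| * |Omega_2(top_2)|.
= 8 * 3 = 24.

24


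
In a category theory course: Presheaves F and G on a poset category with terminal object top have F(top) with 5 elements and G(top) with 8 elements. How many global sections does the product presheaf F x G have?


Global sections of a presheaf on a poset with terminal top satisfy
Gamma(H) ~ H(top). Presheaves admit pointwise products, so
(F x G)(top) = F(top) x G(top) (Cartesian product).
|Gamma(F x G)| = |F(top)| * |G(top)| = 5 * 8 = 40.

40


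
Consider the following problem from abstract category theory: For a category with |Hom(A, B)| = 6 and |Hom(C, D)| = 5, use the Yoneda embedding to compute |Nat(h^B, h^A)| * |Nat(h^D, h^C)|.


By the Yoneda lemma, Nat(h^B, h^A) is isomorphic to Hom(A, B),
so |Nat(h^B, h^A)| = |Hom(A, B)| and |Nat(h^D, h^C)| = |Hom(C, D)|.
|Hom(A, B)| = 6, |Hom(C, D)| = 5.
|Nat(h^B, h^A) x Nat(h^D, h^C)| = 6 * 5 = 30

30


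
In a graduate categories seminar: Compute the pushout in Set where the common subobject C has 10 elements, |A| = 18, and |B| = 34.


The pushout A +_C B identifies the images of C in A and B.
|A +_C B| = |A| + |B| - |C| (for injections).
= 18 + 34 - 10 = 42

42


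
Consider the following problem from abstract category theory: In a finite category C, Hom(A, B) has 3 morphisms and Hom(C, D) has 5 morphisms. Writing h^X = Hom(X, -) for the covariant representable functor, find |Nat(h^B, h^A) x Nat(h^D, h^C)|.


By the Yoneda lemma, Nat(h^B, h^A) is isomorphic to Hom(A, B),
so |Nat(h^B, h^A)| = |Hom(A, B)| and |Nat(h^D, h^C)| = |Hom(C, D)|.
|Hom(A, B)| = 3, |Hom(C, D)| = 5.
|Nat(h^B, h^A) x Nat(h^D, h^C)| = 3 * 5 = 15

15


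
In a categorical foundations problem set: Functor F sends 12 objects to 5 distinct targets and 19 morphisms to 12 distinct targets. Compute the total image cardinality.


The image of F consists of distinct objects and distinct morphisms.
|Im(F)| on objects = 5
|Im(F)| on morphisms = 12
Total image cardinality = 5 + 12 = 17

17


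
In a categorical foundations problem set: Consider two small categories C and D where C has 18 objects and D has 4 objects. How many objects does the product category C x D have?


The product category C x D has objects that are pairs (c, d).
Number of pairs = |Ob(C)| * |Ob(D)| = 18 * 4 = 72

72


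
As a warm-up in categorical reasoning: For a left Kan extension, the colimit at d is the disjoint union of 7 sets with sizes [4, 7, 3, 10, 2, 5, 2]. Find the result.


Pointwise, the left Kan extension (Lan_F H)(d) is the colimit, indexed
by the comma category (F downarrow d), of H composed with the
projection (F downarrow d) -> C. Here that colimit is given
as a coproduct (disjoint union) of sets, so its cardinality is the
sum of the sizes of the summands.
Coproduct of sets with sizes: 4 + 7 + 3 + 10 + 2 + 5 + 2
= 33

33


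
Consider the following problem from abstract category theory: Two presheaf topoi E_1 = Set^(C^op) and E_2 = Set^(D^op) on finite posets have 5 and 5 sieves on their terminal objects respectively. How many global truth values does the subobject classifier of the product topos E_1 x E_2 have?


In a product of presheaf topoi E_1 x E_2, the subobject classifier
is Omega = Omega_1 x Omega_2 (componentwise), so
|Omega(top)| = |Omega_1(top_1)| * |Omega_2(top_2)|.
= 5 * 5 = 25.

25


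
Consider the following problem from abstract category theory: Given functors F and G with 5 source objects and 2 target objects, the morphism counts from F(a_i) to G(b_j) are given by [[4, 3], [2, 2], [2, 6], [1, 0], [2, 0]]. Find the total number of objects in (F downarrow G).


Objects of (F downarrow G) are triples (a, b, h: F(a)->G(b)).
The count equals the sum of all entries in the hom-matrix.
sum(row 0) = 7
sum(row 1) = 4
sum(row 2) = 8
sum(row 3) = 1
sum(row 4) = 2
Grand total = 22

22


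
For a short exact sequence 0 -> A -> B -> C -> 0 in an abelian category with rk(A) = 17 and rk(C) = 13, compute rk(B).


For a short exact sequence 0 -> A -> B -> C -> 0,
rank is additive: rank(B) = rank(A) + rank(C).
rank(B) = 17 + 13 = 30

30


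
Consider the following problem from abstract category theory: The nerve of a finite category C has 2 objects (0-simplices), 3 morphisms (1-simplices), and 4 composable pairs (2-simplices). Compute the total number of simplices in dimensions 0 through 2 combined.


The 2-skeleton of the nerve N(C) consists of simplices in dimensions 0, 1, 2:
  |N(C)_0| = 2 (objects)
  |N(C)_1| = 3 (morphisms)
  |N(C)_2| = 4 (composable pairs)
Total = 2 + 3 + 4 = 9

9


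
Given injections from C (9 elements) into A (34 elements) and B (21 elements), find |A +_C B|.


The pushout A +_C B identifies the images of C in A and B.
|A +_C B| = |A| + |B| - |C| (for injections).
= 34 + 21 - 9 = 46

46


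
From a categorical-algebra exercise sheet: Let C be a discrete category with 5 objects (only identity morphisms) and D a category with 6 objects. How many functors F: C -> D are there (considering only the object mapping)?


A functor from a discrete category C to D is determined by
where each object maps. Each of the 5 objects of C can map
to any of the 6 objects of D independently.
Number of functors = 6^5 = 7776

7776


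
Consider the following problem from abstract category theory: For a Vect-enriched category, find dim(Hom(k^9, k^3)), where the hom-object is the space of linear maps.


In Vect-enriched categories, Hom(k^n, k^m) is the space of m x n matrices.
dim(Hom(k^9, k^3)) = 3 * 9 = 27

27


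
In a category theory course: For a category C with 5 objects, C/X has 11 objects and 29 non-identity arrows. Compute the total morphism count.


In the slice category C/X, objects are morphisms to X.
Identity morphisms: 11 (one per object of C/X).
Non-identity morphisms: 29.
Total = 11 + 29 = 40

40


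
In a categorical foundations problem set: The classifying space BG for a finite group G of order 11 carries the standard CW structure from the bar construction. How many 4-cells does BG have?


In the bar-construction CW model of BG, the n-cells are indexed by
n-tuples [g_1|...|g_n] of non-identity elements of G (degenerate
simplices with some g_i = e do not contribute cells), so there are
(|G| - 1)^n n-cells.
For dim = 4 with |G| = 11:
cells = (11 - 1)^4 = 10^4 = 10000

10000


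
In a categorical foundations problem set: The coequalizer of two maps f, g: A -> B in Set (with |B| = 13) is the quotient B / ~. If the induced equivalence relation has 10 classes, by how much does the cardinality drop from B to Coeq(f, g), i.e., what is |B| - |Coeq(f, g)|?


The coequalizer Coeq(f, g) = B / ~ has one element per equivalence class.
|B| = 13, |Coeq(f, g)| = 10.
|B| - |Coeq(f, g)| = 13 - 10 = 3.

3


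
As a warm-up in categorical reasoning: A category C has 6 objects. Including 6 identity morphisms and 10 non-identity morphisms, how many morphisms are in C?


Each object has an identity morphism, giving 6 identities.
Adding the 10 non-identity morphisms:
Total = 6 + 10 = 16

16


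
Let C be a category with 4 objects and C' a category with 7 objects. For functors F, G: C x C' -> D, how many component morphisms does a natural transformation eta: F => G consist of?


A natural transformation eta: F => G assigns one component morphism per
object of the domain category.
The domain is the product category C x C', so
|Ob(C x C')| = |Ob(C)| * |Ob(C')| = 4 * 7 = 28.
Therefore eta has 28 component morphisms.

28


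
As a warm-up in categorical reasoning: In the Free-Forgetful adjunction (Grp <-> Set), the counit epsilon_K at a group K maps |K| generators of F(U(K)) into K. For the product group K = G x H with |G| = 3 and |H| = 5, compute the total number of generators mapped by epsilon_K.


The counit epsilon_K: F(U(K)) -> K of the Free-Forgetful adjunction
maps |K| generators of F(U(K)) into K. For K = G x H (the product group),
|G x H| = |G| * |H|.
Total generators mapped = 3 * 5 = 15.

15


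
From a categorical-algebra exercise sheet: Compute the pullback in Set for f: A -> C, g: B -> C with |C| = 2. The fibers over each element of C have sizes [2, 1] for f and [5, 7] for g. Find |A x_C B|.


The pullback A x_C B consists of pairs (a, b) with f(a) = g(b).
For each element c in C, the fiber product has |f^-1(c)| * |g^-1(c)| elements.
Summing over C: 2 * 5 + 1 * 7
= 10 + 7 = 17

17


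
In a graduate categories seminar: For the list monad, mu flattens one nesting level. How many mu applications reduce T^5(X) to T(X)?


Each application of mu: T^2 -> T removes one layer of nesting.
Starting at depth 5 (i.e., T^5(X)), we need to reach T(X).
Number of mu applications = 5 - 1 = 4

4


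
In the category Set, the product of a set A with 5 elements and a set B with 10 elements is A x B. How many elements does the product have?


In Set, the product A x B is the Cartesian product.
By the universal property, |A x B| = |A| * |B|.
|A x B| = 5 * 10 = 50

50


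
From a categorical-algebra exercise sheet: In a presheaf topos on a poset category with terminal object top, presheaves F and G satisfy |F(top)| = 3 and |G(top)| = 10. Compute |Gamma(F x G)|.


Global sections of a presheaf on a poset with terminal top satisfy
Gamma(H) ~ H(top). Presheaves admit pointwise products, so
(F x G)(top) = F(top) x G(top) (Cartesian product).
|Gamma(F x G)| = |F(top)| * |G(top)| = 3 * 10 = 30.

30


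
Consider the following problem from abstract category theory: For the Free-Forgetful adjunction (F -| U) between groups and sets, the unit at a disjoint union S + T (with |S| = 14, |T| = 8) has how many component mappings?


The unit eta_X: X -> U(F(X)) of the Free-Forgetful adjunction
maps each element of X to a generator of F(X). For X = S + T (disjoint
union in Set), |S + T| = |S| + |T|.
Total mappings = 14 + 8 = 22.

22


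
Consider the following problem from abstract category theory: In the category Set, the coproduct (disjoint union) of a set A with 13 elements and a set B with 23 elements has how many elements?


In Set, the coproduct A + B is the disjoint union.
|A + B| = |A| + |B| = 13 + 23 = 36

36


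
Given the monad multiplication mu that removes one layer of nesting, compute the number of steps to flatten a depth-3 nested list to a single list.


Each application of mu: T^2 -> T removes one layer of nesting.
Starting at depth 3 (i.e., T^3(X)), we need to reach T(X).
Number of mu applications = 3 - 1 = 2

2


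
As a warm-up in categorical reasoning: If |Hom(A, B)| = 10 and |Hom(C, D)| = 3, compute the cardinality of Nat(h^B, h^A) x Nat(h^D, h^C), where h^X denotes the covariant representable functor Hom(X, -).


By the Yoneda lemma, Nat(h^B, h^A) is isomorphic to Hom(A, B),
so |Nat(h^B, h^A)| = |Hom(A, B)| and |Nat(h^D, h^C)| = |Hom(C, D)|.
|Hom(A, B)| = 10, |Hom(C, D)| = 3.
|Nat(h^B, h^A) x Nat(h^D, h^C)| = 10 * 3 = 30

30


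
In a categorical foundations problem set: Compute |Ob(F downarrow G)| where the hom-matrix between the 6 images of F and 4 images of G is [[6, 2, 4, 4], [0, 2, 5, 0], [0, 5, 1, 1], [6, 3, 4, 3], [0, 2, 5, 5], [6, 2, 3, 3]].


Objects of (F downarrow G) are triples (a, b, h: F(a)->G(b)).
The count equals the sum of all entries in the hom-matrix.
sum(row 0) = 16
sum(row 1) = 7
sum(row 2) = 7
sum(row 3) = 16
sum(row 4) = 12
sum(row 5) = 14
Grand total = 72

72


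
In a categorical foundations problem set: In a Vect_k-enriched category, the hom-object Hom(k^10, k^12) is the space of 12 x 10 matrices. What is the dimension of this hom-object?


In Vect-enriched categories, Hom(k^n, k^m) is the space of m x n matrices.
dim(Hom(k^10, k^12)) = 12 * 10 = 120

120


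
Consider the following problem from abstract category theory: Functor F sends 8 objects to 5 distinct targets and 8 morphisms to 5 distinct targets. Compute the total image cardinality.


The image of F consists of distinct objects and distinct morphisms.
|Im(F)| on objects = 5
|Im(F)| on morphisms = 5
Total image cardinality = 5 + 5 = 10

10


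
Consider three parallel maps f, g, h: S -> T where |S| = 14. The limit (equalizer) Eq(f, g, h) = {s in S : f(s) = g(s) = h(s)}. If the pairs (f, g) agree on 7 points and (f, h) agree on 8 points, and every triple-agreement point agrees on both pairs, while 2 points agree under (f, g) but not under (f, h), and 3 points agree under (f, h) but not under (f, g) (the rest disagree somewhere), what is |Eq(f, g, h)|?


Eq(f, g, h) is the triple-agreement set: points in S where all three
maps take the same value. Using inclusion-exclusion on the pairwise data:
Pair (f, g) agrees on 7 points; pair (f, h) on 8 points.
Points agreeing under (f, g) but not (f, h) = 2; under (f, h) but not (f, g) = 3.
Triple-agreement = agreement-in-(f, g) minus points that agree under (f, g) but not (f, h):
|Eq(f, g, h)| = 7 - 2 = 5
(cross-check via (f, h): 8 - 3 = 5.)

5


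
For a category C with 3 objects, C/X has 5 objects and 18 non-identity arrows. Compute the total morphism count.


In the slice category C/X, objects are morphisms to X.
Identity morphisms: 5 (one per object of C/X).
Non-identity morphisms: 18.
Total = 5 + 18 = 23

23


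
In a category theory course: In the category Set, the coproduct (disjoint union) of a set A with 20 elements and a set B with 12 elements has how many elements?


In Set, the coproduct A + B is the disjoint union.
|A + B| = |A| + |B| = 20 + 12 = 32

32


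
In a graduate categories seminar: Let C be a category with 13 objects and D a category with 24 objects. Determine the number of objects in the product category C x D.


The product category C x D has objects that are pairs (c, d).
Number of pairs = |Ob(C)| * |Ob(D)| = 13 * 24 = 312

312


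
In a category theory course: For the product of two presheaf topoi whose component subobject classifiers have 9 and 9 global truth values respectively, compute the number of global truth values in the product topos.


In a product of presheaf topoi E_1 x E_2, the subobject classifier
is Omega = Omega_1 x Omega_2 (componentwise), so
|Omega(top)| = |Omega_1(top_1)| * |Omega_2(top_2)|.
= 9 * 9 = 81.

81


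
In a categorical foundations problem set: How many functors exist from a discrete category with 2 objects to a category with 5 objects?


A functor from a discrete category C to D is determined by
where each object maps. Each of the 2 objects of C can map
to any of the 5 objects of D independently.
Number of functors = 5^2 = 25

25


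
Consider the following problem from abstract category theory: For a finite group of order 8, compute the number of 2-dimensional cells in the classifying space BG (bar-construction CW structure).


In the bar-construction CW model of BG, the n-cells are indexed by
n-tuples [g_1|...|g_n] of non-identity elements of G (degenerate
simplices with some g_i = e do not contribute cells), so there are
(|G| - 1)^n n-cells.
For dim = 2 with |G| = 8:
cells = (8 - 1)^2 = 7^2 = 49

49


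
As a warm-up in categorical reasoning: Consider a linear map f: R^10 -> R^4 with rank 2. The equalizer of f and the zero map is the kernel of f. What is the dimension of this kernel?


The equalizer of f and the zero map is ker(f).
By the rank-nullity theorem: dim(ker(f)) = dim(domain) - rank(f).
dim(ker(f)) = 10 - 2 = 8

8


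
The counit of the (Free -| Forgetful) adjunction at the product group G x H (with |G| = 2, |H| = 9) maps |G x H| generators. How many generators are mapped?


The counit epsilon_K: F(U(K)) -> K of the Free-Forgetful adjunction
maps |K| generators of F(U(K)) into K. For K = G x H (the product group),
|G x H| = |G| * |H|.
Total generators mapped = 2 * 9 = 18.

18


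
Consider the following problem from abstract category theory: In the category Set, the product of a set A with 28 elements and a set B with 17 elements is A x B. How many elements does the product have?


In Set, the product A x B is the Cartesian product.
By the universal property, |A x B| = |A| * |B|.
|A x B| = 28 * 17 = 476

476


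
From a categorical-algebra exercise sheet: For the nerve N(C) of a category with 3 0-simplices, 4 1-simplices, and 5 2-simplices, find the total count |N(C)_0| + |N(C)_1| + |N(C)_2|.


The 2-skeleton of the nerve N(C) consists of simplices in dimensions 0, 1, 2:
  |N(C)_0| = 3 (objects)
  |N(C)_1| = 4 (morphisms)
  |N(C)_2| = 5 (composable pairs)
Total = 3 + 4 + 5 = 12

12


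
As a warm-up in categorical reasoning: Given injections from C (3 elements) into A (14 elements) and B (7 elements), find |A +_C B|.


The pushout A +_C B identifies the images of C in A and B.
|A +_C B| = |A| + |B| - |C| (for injections).
= 14 + 7 - 3 = 18

18


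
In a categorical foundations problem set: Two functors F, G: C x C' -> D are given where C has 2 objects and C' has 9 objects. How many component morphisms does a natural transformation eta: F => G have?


A natural transformation eta: F => G assigns one component morphism per
object of the domain category.
The domain is the product category C x C', so
|Ob(C x C')| = |Ob(C)| * |Ob(C')| = 2 * 9 = 18.
Therefore eta has 18 component morphisms.

18


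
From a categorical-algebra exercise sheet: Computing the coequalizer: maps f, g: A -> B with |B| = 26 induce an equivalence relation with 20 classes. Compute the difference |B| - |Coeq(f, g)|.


The coequalizer Coeq(f, g) = B / ~ has one element per equivalence class.
|B| = 26, |Coeq(f, g)| = 20.
|B| - |Coeq(f, g)| = 26 - 20 = 6.

6


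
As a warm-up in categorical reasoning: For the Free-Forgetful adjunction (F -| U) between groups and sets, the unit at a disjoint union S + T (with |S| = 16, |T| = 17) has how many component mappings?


The unit eta_X: X -> U(F(X)) of the Free-Forgetful adjunction
maps each element of X to a generator of F(X). For X = S + T (disjoint
union in Set), |S + T| = |S| + |T|.
Total mappings = 16 + 17 = 33.

33


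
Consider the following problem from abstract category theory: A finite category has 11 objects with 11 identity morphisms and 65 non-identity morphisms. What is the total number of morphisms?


Each object has an identity morphism, giving 11 identities.
Adding the 65 non-identity morphisms:
Total = 11 + 65 = 76

76


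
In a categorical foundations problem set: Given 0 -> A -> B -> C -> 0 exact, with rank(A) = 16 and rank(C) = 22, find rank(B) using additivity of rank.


For a short exact sequence 0 -> A -> B -> C -> 0,
rank is additive: rank(B) = rank(A) + rank(C).
rank(B) = 16 + 22 = 38

38


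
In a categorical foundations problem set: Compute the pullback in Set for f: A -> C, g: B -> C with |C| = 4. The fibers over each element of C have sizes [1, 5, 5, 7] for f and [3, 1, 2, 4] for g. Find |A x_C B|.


The pullback A x_C B consists of pairs (a, b) with f(a) = g(b).
For each element c in C, the fiber product has |f^-1(c)| * |g^-1(c)| elements.
Summing over C: 1 * 3 + 5 * 1 + 5 * 2 + 7 * 4
= 3 + 5 + 10 + 28 = 46

46


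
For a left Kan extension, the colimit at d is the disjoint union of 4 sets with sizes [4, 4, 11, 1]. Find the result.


Pointwise, the left Kan extension (Lan_F H)(d) is the colimit, indexed
by the comma category (F downarrow d), of H composed with the
projection (F downarrow d) -> C. Here that colimit is given
as a coproduct (disjoint union) of sets, so its cardinality is the
sum of the sizes of the summands.
Coproduct of sets with sizes: 4 + 4 + 11 + 1
= 20

20


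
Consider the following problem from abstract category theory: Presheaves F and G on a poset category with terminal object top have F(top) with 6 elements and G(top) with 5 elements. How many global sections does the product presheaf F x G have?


Global sections of a presheaf on a poset with terminal top satisfy
Gamma(H) ~ H(top). Presheaves admit pointwise products, so
(F x G)(top) = F(top) x G(top) (Cartesian product).
|Gamma(F x G)| = |F(top)| * |G(top)| = 6 * 5 = 30.

30


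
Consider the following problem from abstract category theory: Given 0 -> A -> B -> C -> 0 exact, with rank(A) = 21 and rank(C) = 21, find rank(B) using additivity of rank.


For a short exact sequence 0 -> A -> B -> C -> 0,
rank is additive: rank(B) = rank(A) + rank(C).
rank(B) = 21 + 21 = 42

42


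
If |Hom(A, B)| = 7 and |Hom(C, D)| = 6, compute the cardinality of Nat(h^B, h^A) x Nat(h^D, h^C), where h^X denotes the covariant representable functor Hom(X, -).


By the Yoneda lemma, Nat(h^B, h^A) is isomorphic to Hom(A, B),
so |Nat(h^B, h^A)| = |Hom(A, B)| and |Nat(h^D, h^C)| = |Hom(C, D)|.
|Hom(A, B)| = 7, |Hom(C, D)| = 6.
|Nat(h^B, h^A) x Nat(h^D, h^C)| = 7 * 6 = 42

42


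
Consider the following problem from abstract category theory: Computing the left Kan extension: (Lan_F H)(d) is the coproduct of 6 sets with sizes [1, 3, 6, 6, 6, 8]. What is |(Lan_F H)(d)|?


Pointwise, the left Kan extension (Lan_F H)(d) is the colimit, indexed
by the comma category (F downarrow d), of H composed with the
projection (F downarrow d) -> C. Here that colimit is given
as a coproduct (disjoint union) of sets, so its cardinality is the
sum of the sizes of the summands.
Coproduct of sets with sizes: 1 + 3 + 6 + 6 + 6 + 8
= 30

30


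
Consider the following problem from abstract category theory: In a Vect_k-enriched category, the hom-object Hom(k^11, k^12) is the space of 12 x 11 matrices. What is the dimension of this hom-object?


In Vect-enriched categories, Hom(k^n, k^m) is the space of m x n matrices.
dim(Hom(k^11, k^12)) = 12 * 11 = 132

132


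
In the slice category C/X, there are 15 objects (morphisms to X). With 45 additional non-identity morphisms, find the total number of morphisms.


In the slice category C/X, objects are morphisms to X.
Identity morphisms: 15 (one per object of C/X).
Non-identity morphisms: 45.
Total = 15 + 45 = 60

60


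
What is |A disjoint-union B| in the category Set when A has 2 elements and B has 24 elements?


In Set, the coproduct A + B is the disjoint union.
|A + B| = |A| + |B| = 2 + 24 = 26

26


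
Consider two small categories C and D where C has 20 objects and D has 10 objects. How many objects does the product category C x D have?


The product category C x D has objects that are pairs (c, d).
Number of pairs = |Ob(C)| * |Ob(D)| = 20 * 10 = 200

200


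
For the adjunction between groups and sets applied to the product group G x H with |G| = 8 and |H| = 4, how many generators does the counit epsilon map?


The counit epsilon_K: F(U(K)) -> K of the Free-Forgetful adjunction
maps |K| generators of F(U(K)) into K. For K = G x H (the product group),
|G x H| = |G| * |H|.
Total generators mapped = 8 * 4 = 32.

32


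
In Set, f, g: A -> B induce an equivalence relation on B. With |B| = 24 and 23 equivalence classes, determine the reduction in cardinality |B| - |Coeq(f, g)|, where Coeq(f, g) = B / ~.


The coequalizer Coeq(f, g) = B / ~ has one element per equivalence class.
|B| = 24, |Coeq(f, g)| = 23.
|B| - |Coeq(f, g)| = 24 - 23 = 1.

1


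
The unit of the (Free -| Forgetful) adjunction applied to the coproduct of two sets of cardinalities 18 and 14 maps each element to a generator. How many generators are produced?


The unit eta_X: X -> U(F(X)) of the Free-Forgetful adjunction
maps each element of X to a generator of F(X). For X = S + T (disjoint
union in Set), |S + T| = |S| + |T|.
Total mappings = 18 + 14 = 32.

32


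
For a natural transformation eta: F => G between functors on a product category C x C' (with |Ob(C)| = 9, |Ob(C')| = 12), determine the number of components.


A natural transformation eta: F => G assigns one component morphism per
object of the domain category.
The domain is the product category C x C', so
|Ob(C x C')| = |Ob(C)| * |Ob(C')| = 9 * 12 = 108.
Therefore eta has 108 component morphisms.

108


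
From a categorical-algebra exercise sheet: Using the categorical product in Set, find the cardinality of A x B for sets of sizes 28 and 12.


In Set, the product A x B is the Cartesian product.
By the universal property, |A x B| = |A| * |B|.
|A x B| = 28 * 12 = 336

336


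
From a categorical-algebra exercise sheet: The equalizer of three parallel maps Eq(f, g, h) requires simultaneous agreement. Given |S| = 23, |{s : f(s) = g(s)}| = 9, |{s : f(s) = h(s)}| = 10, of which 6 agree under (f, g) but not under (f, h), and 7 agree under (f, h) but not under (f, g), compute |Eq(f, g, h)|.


Eq(f, g, h) is the triple-agreement set: points in S where all three
maps take the same value. Using inclusion-exclusion on the pairwise data:
Pair (f, g) agrees on 9 points; pair (f, h) on 10 points.
Points agreeing under (f, g) but not (f, h) = 6; under (f, h) but not (f, g) = 7.
Triple-agreement = agreement-in-(f, g) minus points that agree under (f, g) but not (f, h):
|Eq(f, g, h)| = 9 - 6 = 3
(cross-check via (f, h): 10 - 7 = 3.)

3


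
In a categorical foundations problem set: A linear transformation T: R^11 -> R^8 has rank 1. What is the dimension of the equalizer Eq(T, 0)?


The equalizer of f and the zero map is ker(f).
By the rank-nullity theorem: dim(ker(f)) = dim(domain) - rank(f).
dim(ker(f)) = 11 - 1 = 10

10


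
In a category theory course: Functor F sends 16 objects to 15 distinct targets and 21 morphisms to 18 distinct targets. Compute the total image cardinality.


The image of F consists of distinct objects and distinct morphisms.
|Im(F)| on objects = 15
|Im(F)| on morphisms = 18
Total image cardinality = 15 + 18 = 33

33


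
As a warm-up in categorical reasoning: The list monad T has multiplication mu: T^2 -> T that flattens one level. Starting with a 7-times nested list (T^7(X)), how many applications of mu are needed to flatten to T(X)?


Each application of mu: T^2 -> T removes one layer of nesting.
Starting at depth 7 (i.e., T^7(X)), we need to reach T(X).
Number of mu applications = 7 - 1 = 6

6


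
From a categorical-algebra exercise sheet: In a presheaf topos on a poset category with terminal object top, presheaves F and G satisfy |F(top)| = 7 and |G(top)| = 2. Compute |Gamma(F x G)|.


Global sections of a presheaf on a poset with terminal top satisfy
Gamma(H) ~ H(top). Presheaves admit pointwise products, so
(F x G)(top) = F(top) x G(top) (Cartesian product).
|Gamma(F x G)| = |F(top)| * |G(top)| = 7 * 2 = 14.

14


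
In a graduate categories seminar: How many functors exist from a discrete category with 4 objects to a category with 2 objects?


A functor from a discrete category C to D is determined by
where each object maps. Each of the 4 objects of C can map
to any of the 2 objects of D independently.
Number of functors = 2^4 = 16

16


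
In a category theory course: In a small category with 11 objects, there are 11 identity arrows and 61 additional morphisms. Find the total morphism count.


Each object has an identity morphism, giving 11 identities.
Adding the 61 non-identity morphisms:
Total = 11 + 61 = 72

72


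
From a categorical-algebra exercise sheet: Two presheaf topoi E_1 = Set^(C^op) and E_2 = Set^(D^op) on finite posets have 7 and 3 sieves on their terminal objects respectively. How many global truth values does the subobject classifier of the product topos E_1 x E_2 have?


In a product of presheaf topoi E_1 x E_2, the subobject classifier
is Omega = Omega_1 x Omega_2 (componentwise), so
|Omega(top)| = |Omega_1(top_1)| * |Omega_2(top_2)|.
= 7 * 3 = 21.

21


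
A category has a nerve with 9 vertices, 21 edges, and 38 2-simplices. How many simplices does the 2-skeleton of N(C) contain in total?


The 2-skeleton of the nerve N(C) consists of simplices in dimensions 0, 1, 2:
  |N(C)_0| = 9 (objects)
  |N(C)_1| = 21 (morphisms)
  |N(C)_2| = 38 (composable pairs)
Total = 9 + 21 + 38 = 68

68


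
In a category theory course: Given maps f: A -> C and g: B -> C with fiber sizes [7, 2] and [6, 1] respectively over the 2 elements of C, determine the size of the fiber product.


The pullback A x_C B consists of pairs (a, b) with f(a) = g(b).
For each element c in C, the fiber product has |f^-1(c)| * |g^-1(c)| elements.
Summing over C: 7 * 6 + 2 * 1
= 42 + 2 = 44

44


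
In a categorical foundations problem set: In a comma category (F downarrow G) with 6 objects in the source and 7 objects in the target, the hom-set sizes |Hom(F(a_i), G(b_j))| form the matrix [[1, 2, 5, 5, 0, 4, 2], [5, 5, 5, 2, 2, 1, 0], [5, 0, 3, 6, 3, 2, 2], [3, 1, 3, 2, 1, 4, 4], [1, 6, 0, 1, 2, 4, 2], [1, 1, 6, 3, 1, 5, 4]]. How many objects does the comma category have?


Objects of (F downarrow G) are triples (a, b, h: F(a)->G(b)).
The count equals the sum of all entries in the hom-matrix.
sum(row 0) = 19
sum(row 1) = 20
sum(row 2) = 21
sum(row 3) = 18
sum(row 4) = 16
sum(row 5) = 21
Grand total = 115

115


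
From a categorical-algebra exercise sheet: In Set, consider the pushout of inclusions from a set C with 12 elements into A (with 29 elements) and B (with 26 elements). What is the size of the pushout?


The pushout A +_C B identifies the images of C in A and B.
|A +_C B| = |A| + |B| - |C| (for injections).
= 29 + 26 - 12 = 43

43


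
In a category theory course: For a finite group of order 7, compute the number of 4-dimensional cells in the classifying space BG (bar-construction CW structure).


In the bar-construction CW model of BG, the n-cells are indexed by
n-tuples [g_1|...|g_n] of non-identity elements of G (degenerate
simplices with some g_i = e do not contribute cells), so there are
(|G| - 1)^n n-cells.
For dim = 4 with |G| = 7:
cells = (7 - 1)^4 = 6^4 = 1296

1296


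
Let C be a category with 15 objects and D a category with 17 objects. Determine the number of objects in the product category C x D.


The product category C x D has objects that are pairs (c, d).
Number of pairs = |Ob(C)| * |Ob(D)| = 15 * 17 = 255

255


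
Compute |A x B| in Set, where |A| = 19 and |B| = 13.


In Set, the product A x B is the Cartesian product.
By the universal property, |A x B| = |A| * |B|.
|A x B| = 19 * 13 = 247

247


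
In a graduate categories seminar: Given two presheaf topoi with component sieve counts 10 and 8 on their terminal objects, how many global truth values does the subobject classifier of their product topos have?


In a product of presheaf topoi E_1 x E_2, the subobject classifier
is Omega = Omega_1 x Omega_2 (componentwise), so
|Omega(top)| = |Omega_1(top_1)| * |Omega_2(top_2)|.
= 10 * 8 = 80.

80


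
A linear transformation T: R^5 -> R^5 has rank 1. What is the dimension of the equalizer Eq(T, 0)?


The equalizer of f and the zero map is ker(f).
By the rank-nullity theorem: dim(ker(f)) = dim(domain) - rank(f).
dim(ker(f)) = 5 - 1 = 4

4


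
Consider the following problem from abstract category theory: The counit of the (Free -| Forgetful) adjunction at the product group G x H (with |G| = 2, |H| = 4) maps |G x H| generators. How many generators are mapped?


The counit epsilon_K: F(U(K)) -> K of the Free-Forgetful adjunction
maps |K| generators of F(U(K)) into K. For K = G x H (the product group),
|G x H| = |G| * |H|.
Total generators mapped = 2 * 4 = 8.

8


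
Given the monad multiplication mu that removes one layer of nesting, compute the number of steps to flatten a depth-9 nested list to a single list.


Each application of mu: T^2 -> T removes one layer of nesting.
Starting at depth 9 (i.e., T^9(X)), we need to reach T(X).
Number of mu applications = 9 - 1 = 8

8


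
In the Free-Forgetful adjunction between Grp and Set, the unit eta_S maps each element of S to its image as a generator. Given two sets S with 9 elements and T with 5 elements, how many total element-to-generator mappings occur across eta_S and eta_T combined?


The unit eta_X: X -> U(F(X)) of the Free-Forgetful adjunction
maps each element of X to a generator of F(X). For X = S + T (disjoint
union in Set), |S + T| = |S| + |T|.
Total mappings = 9 + 5 = 14.

14


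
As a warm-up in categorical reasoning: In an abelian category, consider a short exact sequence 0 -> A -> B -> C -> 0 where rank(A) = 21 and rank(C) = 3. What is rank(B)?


For a short exact sequence 0 -> A -> B -> C -> 0,
rank is additive: rank(B) = rank(A) + rank(C).
rank(B) = 21 + 3 = 24

24


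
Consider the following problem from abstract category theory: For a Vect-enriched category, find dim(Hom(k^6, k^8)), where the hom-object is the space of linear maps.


In Vect-enriched categories, Hom(k^n, k^m) is the space of m x n matrices.
dim(Hom(k^6, k^8)) = 8 * 6 = 48

48
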